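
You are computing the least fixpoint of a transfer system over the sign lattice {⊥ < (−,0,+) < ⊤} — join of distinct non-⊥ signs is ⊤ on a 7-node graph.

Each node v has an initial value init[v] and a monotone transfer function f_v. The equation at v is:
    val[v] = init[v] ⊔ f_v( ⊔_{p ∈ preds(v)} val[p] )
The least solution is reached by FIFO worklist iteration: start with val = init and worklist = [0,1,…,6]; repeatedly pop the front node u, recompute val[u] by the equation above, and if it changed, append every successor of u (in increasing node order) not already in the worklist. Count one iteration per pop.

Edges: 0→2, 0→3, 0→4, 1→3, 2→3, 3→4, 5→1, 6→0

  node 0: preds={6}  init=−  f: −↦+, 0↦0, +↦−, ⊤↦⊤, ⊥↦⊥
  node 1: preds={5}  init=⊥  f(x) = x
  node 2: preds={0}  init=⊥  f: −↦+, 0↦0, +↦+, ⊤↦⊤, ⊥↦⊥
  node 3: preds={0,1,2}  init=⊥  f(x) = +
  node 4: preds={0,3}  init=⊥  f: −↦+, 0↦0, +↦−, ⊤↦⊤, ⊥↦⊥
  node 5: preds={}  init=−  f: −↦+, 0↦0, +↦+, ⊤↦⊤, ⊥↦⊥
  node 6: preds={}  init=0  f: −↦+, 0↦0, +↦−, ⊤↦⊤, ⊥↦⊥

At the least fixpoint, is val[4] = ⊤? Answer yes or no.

Worklist (7 pops):
  #1 pop 0: in=0 → ⊤ (was −); enqueue []
  #2 pop 1: in=− → − (was ⊥); enqueue []
  #3 pop 2: in=⊤ → ⊤ (was ⊥); enqueue []
  #4 pop 3: in=⊤ → + (was ⊥); enqueue []
  #5 pop 4: in=⊤ → ⊤ (was ⊥); enqueue []
  #6 pop 5: in=⊥ → − (no change)
  #7 pop 6: in=⊥ → 0 (no change)

Fixpoint:
  val[0] = ⊤
  val[1] = −
  val[2] = ⊤
  val[3] = +
  val[4] = ⊤
  val[5] = −
  val[6] = 0

yes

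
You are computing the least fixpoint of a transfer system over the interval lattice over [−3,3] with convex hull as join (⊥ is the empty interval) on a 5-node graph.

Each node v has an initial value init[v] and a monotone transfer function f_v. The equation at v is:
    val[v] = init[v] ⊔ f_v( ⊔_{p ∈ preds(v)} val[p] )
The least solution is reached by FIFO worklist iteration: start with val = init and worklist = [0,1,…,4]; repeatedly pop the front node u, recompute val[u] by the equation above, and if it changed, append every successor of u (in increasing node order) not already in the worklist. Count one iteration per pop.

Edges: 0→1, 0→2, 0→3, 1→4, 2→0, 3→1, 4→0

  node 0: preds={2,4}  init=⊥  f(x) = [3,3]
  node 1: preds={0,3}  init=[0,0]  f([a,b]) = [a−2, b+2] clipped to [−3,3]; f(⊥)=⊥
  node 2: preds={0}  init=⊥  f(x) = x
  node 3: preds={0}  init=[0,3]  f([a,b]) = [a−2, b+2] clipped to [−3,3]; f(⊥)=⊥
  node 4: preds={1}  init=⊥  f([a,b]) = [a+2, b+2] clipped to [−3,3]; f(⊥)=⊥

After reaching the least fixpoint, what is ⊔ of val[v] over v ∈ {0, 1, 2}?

Worklist (6 pops):
  #1 pop 0: in=⊥ → [3,3] (was ⊥); enqueue []
  #2 pop 1: in=[0,3] → [-2,3] (was [0,0]); enqueue []
  #3 pop 2: in=[3,3] → [3,3] (was ⊥); enqueue [0]
  #4 pop 3: in=[3,3] → [0,3] (no change)
  #5 pop 4: in=[-2,3] → [0,3] (was ⊥); enqueue []
  #6 pop 0: in=[0,3] → [3,3] (no change)

Fixpoint:
  val[0] = [3,3]
  val[1] = [-2,3]
  val[2] = [3,3]
  val[3] = [0,3]
  val[4] = [0,3]

[-2,3]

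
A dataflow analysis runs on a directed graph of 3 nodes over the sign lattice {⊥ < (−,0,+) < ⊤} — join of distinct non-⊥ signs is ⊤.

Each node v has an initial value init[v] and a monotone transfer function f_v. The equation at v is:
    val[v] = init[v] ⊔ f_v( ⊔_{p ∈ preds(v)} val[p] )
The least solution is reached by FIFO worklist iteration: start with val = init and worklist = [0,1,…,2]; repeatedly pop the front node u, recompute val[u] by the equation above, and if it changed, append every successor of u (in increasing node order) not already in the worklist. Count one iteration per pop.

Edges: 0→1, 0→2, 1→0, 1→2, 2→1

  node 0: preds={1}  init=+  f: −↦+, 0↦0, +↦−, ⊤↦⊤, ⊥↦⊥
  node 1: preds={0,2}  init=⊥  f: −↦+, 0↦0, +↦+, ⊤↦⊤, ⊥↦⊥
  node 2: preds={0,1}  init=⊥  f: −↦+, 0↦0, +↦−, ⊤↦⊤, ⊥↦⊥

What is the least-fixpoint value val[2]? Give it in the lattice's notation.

Worklist (8 pops):
  #1 pop 0: in=⊥ → + (no change)
  #2 pop 1: in=+ → + (was ⊥); enqueue [0]
  #3 pop 2: in=+ → − (was ⊥); enqueue [1]
  #4 pop 0: in=+ → ⊤ (was +); enqueue [2]
  #5 pop 1: in=⊤ → ⊤ (was +); enqueue [0]
  #6 pop 2: in=⊤ → ⊤ (was −); enqueue [1]
  #7 pop 0: in=⊤ → ⊤ (no change)
  #8 pop 1: in=⊤ → ⊤ (no change)

Fixpoint:
  val[0] = ⊤
  val[1] = ⊤
  val[2] = ⊤

⊤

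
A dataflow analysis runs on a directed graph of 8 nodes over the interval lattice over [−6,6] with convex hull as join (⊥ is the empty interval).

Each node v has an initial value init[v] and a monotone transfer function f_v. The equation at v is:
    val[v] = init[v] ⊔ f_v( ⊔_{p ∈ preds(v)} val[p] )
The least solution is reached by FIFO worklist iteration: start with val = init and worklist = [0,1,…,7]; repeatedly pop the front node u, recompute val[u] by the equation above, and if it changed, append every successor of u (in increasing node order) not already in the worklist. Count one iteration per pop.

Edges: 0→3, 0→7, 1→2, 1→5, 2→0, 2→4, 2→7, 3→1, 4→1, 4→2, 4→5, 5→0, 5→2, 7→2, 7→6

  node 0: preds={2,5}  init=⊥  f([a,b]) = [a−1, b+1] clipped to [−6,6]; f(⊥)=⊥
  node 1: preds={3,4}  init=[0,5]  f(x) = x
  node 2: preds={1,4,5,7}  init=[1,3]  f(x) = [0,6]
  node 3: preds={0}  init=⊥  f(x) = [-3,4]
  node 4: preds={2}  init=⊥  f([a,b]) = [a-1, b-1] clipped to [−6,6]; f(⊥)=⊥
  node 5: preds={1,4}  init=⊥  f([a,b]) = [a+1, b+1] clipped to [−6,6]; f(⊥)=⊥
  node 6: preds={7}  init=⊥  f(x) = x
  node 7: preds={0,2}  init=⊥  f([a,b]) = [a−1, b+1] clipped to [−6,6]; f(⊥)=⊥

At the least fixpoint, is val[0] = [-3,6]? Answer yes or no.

Iteration log — 22 steps:
  step 1. node 0  ⊔preds=[1,3]  new=[0,4]  old=⊥  +wl: 
  step 2. node 1  ⊔preds=⊥  new=[0,5]  stable
  step 3. node 2  ⊔preds=[0,5]  new=[0,6]  old=[1,3]  +wl: 0
  step 4. node 3  ⊔preds=[0,4]  new=[-3,4]  old=⊥  +wl: 1
  step 5. node 4  ⊔preds=[0,6]  new=[-1,5]  old=⊥  +wl: 2
  step 6. node 5  ⊔preds=[-1,5]  new=[0,6]  old=⊥  +wl: 
  step 7. node 6  ⊔preds=⊥  new=⊥  stable
  step 8. node 7  ⊔preds=[0,6]  new=[-1,6]  old=⊥  +wl: 6
  step 9. node 0  ⊔preds=[0,6]  new=[-1,6]  old=[0,4]  +wl: 3,7
  step 10. node 1  ⊔preds=[-3,5]  new=[-3,5]  old=[0,5]  +wl: 5
  step 11. node 2  ⊔preds=[-3,6]  new=[0,6]  stable
  step 12. node 6  ⊔preds=[-1,6]  new=[-1,6]  old=⊥  +wl: 
  step 13. node 3  ⊔preds=[-1,6]  new=[-3,4]  stable
  step 14. node 7  ⊔preds=[-1,6]  new=[-2,6]  old=[-1,6]  +wl: 2,6
  step 15. node 5  ⊔preds=[-3,5]  new=[-2,6]  old=[0,6]  +wl: 0
  step 16. node 2  ⊔preds=[-3,6]  new=[0,6]  stable
  step 17. node 6  ⊔preds=[-2,6]  new=[-2,6]  old=[-1,6]  +wl: 
  step 18. node 0  ⊔preds=[-2,6]  new=[-3,6]  old=[-1,6]  +wl: 3,7
  step 19. node 3  ⊔preds=[-3,6]  new=[-3,4]  stable
  step 20. node 7  ⊔preds=[-3,6]  new=[-4,6]  old=[-2,6]  +wl: 2,6
  step 21. node 2  ⊔preds=[-4,6]  new=[0,6]  stable
  step 22. node 6  ⊔preds=[-4,6]  new=[-4,6]  old=[-2,6]  +wl: 

Least fixpoint reached:
  node 0: [-3,6]
  node 1: [-3,5]
  node 2: [0,6]
  node 3: [-3,4]
  node 4: [-1,5]
  node 5: [-2,6]
  node 6: [-4,6]
  node 7: [-4,6]

yes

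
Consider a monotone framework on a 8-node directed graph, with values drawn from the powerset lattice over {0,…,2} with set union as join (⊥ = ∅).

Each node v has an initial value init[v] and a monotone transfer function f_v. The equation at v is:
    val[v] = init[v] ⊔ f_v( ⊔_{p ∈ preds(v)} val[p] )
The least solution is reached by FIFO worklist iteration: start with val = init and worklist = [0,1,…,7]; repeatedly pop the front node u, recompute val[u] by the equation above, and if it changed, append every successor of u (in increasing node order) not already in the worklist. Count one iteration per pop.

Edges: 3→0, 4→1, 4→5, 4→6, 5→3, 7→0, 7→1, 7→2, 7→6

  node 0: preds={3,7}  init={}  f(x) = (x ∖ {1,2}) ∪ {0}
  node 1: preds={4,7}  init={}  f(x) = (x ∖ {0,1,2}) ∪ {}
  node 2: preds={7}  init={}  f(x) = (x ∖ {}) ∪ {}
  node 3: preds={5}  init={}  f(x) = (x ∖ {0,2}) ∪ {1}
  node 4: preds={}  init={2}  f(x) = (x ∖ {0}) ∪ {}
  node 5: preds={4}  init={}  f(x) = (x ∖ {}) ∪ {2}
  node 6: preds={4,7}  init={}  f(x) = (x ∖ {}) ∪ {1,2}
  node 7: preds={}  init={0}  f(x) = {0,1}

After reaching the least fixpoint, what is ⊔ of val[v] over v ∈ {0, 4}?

{0,2}

Iteration log — 13 steps:
  step 1. node 0  ⊔preds={0}  new={0}  old={}  +wl: 
  step 2. node 1  ⊔preds={0,2}  new={}  stable
  step 3. node 2  ⊔preds={0}  new={0}  old={}  +wl: 
  step 4. node 3  ⊔preds={}  new={1}  old={}  +wl: 0
  step 5. node 4  ⊔preds={}  new={2}  stable
  step 6. node 5  ⊔preds={2}  new={2}  old={}  +wl: 3
  step 7. node 6  ⊔preds={0,2}  new={0,1,2}  old={}  +wl: 
  step 8. node 7  ⊔preds={}  new={0,1}  old={0}  +wl: 1,2,6
  step 9. node 0  ⊔preds={0,1}  new={0}  stable
  step 10. node 3  ⊔preds={2}  new={1}  stable
  step 11. node 1  ⊔preds={0,1,2}  new={}  stable
  step 12. node 2  ⊔preds={0,1}  new={0,1}  old={0}  +wl: 
  step 13. node 6  ⊔preds={0,1,2}  new={0,1,2}  stable

Least fixpoint reached:
  node 0: {0}
  node 1: {}
  node 2: {0,1}
  node 3: {1}
  node 4: {2}
  node 5: {2}
  node 6: {0,1,2}
  node 7: {0,1}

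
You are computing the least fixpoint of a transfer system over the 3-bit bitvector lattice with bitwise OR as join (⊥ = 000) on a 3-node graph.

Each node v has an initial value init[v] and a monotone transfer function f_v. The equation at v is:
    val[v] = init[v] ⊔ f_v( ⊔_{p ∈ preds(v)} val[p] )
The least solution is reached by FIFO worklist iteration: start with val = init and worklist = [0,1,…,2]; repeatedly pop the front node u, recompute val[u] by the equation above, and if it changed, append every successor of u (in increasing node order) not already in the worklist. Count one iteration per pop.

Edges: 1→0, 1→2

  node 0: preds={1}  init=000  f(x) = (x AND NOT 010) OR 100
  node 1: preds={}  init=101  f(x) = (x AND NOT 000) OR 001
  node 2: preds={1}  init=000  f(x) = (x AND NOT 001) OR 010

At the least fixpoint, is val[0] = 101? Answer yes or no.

Worklist (3 pops):
  #1 pop 0: in=101 → 101 (was 000); enqueue []
  #2 pop 1: in=000 → 101 (no change)
  #3 pop 2: in=101 → 110 (was 000); enqueue []

Fixpoint:
  val[0] = 101
  val[1] = 101
  val[2] = 110

yes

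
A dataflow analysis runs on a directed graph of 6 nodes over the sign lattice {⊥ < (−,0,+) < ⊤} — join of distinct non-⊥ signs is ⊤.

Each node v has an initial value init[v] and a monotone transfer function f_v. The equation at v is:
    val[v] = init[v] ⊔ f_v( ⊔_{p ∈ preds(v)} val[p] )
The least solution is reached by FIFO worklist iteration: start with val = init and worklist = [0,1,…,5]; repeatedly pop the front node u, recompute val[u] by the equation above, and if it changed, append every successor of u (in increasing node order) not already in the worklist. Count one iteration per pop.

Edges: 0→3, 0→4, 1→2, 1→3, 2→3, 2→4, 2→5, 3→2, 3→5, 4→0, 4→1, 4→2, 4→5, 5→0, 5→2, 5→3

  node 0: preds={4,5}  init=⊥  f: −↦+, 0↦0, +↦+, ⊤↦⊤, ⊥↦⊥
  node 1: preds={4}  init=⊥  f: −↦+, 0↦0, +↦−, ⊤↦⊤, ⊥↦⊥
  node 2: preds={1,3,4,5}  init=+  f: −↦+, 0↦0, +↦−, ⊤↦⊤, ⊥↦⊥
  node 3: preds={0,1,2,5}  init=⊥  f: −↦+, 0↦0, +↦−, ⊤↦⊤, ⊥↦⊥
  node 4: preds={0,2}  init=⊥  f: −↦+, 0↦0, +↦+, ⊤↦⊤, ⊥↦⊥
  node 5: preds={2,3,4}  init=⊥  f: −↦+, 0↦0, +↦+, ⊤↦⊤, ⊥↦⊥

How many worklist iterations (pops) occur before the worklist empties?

17

Iteration log — 17 steps:
  step 1. node 0  ⊔preds=⊥  new=⊥  stable
  step 2. node 1  ⊔preds=⊥  new=⊥  stable
  step 3. node 2  ⊔preds=⊥  new=+  stable
  step 4. node 3  ⊔preds=+  new=−  old=⊥  +wl: 2
  step 5. node 4  ⊔preds=+  new=+  old=⊥  +wl: 0,1
  step 6. node 5  ⊔preds=⊤  new=⊤  old=⊥  +wl: 3
  step 7. node 2  ⊔preds=⊤  new=⊤  old=+  +wl: 4,5
  step 8. node 0  ⊔preds=⊤  new=⊤  old=⊥  +wl: 
  step 9. node 1  ⊔preds=+  new=−  old=⊥  +wl: 2
  step 10. node 3  ⊔preds=⊤  new=⊤  old=−  +wl: 
  step 11. node 4  ⊔preds=⊤  new=⊤  old=+  +wl: 0,1
  step 12. node 5  ⊔preds=⊤  new=⊤  stable
  step 13. node 2  ⊔preds=⊤  new=⊤  stable
  step 14. node 0  ⊔preds=⊤  new=⊤  stable
  step 15. node 1  ⊔preds=⊤  new=⊤  old=−  +wl: 2,3
  step 16. node 2  ⊔preds=⊤  new=⊤  stable
  step 17. node 3  ⊔preds=⊤  new=⊤  stable

Least fixpoint reached:
  node 0: ⊤
  node 1: ⊤
  node 2: ⊤
  node 3: ⊤
  node 4: ⊤
  node 5: ⊤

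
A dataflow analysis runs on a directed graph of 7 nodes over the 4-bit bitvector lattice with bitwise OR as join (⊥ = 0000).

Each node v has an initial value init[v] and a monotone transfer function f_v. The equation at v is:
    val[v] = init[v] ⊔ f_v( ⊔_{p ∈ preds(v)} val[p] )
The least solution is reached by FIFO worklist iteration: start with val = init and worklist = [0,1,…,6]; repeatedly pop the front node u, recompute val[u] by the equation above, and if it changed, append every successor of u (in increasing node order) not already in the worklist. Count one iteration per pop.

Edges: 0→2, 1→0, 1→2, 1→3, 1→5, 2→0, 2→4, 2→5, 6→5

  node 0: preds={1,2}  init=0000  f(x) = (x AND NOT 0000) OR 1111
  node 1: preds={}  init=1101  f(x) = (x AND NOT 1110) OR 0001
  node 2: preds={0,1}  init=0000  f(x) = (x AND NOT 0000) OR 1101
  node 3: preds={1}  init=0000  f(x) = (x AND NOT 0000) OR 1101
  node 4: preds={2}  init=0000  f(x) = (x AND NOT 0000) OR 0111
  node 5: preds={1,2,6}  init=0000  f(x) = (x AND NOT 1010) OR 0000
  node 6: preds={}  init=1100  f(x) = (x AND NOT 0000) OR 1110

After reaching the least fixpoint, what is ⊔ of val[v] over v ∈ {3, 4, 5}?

Worklist (9 pops):
  #1 pop 0: in=1101 → 1111 (was 0000); enqueue []
  #2 pop 1: in=0000 → 1101 (no change)
  #3 pop 2: in=1111 → 1111 (was 0000); enqueue [0]
  #4 pop 3: in=1101 → 1101 (was 0000); enqueue []
  #5 pop 4: in=1111 → 1111 (was 0000); enqueue []
  #6 pop 5: in=1111 → 0101 (was 0000); enqueue []
  #7 pop 6: in=0000 → 1110 (was 1100); enqueue [5]
  #8 pop 0: in=1111 → 1111 (no change)
  #9 pop 5: in=1111 → 0101 (no change)

Fixpoint:
  val[0] = 1111
  val[1] = 1101
  val[2] = 1111
  val[3] = 1101
  val[4] = 1111
  val[5] = 0101
  val[6] = 1110

1111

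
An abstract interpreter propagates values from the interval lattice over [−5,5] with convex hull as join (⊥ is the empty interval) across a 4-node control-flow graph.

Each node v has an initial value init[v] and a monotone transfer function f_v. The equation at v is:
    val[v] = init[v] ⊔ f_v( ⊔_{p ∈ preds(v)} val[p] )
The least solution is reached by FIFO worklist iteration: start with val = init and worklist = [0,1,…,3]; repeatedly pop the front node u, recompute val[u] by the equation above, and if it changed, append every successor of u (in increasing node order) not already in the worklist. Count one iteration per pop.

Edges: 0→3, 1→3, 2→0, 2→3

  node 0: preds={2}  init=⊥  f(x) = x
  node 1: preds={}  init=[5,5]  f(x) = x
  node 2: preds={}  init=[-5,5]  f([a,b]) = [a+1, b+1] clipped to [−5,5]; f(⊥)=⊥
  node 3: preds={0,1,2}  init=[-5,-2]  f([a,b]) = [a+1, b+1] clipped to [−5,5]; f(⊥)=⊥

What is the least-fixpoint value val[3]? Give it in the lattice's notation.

Trace (4 dequeues):
  [1] u=0 | in [-5,5] | out [-5,5] | prev ⊥ | push {}
  [2] u=1 | in ⊥ | out [5,5] | ==
  [3] u=2 | in ⊥ | out [-5,5] | ==
  [4] u=3 | in [-5,5] | out [-5,5] | prev [-5,-2] | push {}

Converged values:
  [0] [-5,5]
  [1] [5,5]
  [2] [-5,5]
  [3] [-5,5]

[-5,5]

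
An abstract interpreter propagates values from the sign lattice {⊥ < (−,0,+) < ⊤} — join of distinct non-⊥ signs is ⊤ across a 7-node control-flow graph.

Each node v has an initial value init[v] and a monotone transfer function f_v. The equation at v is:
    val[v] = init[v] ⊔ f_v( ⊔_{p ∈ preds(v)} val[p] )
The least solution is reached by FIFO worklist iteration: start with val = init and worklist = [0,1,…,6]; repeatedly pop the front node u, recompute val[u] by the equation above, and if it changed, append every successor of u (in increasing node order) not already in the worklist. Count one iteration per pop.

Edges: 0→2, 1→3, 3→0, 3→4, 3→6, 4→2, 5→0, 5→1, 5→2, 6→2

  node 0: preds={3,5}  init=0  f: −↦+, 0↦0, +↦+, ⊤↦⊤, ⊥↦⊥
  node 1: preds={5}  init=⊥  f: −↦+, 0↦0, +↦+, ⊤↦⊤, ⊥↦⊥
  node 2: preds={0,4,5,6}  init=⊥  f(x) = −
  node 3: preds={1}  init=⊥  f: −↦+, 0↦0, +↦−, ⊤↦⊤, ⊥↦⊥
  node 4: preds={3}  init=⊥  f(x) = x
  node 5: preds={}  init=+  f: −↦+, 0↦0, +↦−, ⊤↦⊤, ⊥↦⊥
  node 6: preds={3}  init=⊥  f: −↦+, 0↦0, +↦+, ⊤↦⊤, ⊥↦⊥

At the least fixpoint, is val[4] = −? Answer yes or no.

Trace (9 dequeues):
  [1] u=0 | in + | out ⊤ | prev 0 | push {}
  [2] u=1 | in + | out + | prev ⊥ | push {}
  [3] u=2 | in ⊤ | out − | prev ⊥ | push {}
  [4] u=3 | in + | out − | prev ⊥ | push {0}
  [5] u=4 | in − | out − | prev ⊥ | push {2}
  [6] u=5 | in ⊥ | out + | ==
  [7] u=6 | in − | out + | prev ⊥ | push {}
  [8] u=0 | in ⊤ | out ⊤ | ==
  [9] u=2 | in ⊤ | out − | ==

Converged values:
  [0] ⊤
  [1] +
  [2] −
  [3] −
  [4] −
  [5] +
  [6] +

yes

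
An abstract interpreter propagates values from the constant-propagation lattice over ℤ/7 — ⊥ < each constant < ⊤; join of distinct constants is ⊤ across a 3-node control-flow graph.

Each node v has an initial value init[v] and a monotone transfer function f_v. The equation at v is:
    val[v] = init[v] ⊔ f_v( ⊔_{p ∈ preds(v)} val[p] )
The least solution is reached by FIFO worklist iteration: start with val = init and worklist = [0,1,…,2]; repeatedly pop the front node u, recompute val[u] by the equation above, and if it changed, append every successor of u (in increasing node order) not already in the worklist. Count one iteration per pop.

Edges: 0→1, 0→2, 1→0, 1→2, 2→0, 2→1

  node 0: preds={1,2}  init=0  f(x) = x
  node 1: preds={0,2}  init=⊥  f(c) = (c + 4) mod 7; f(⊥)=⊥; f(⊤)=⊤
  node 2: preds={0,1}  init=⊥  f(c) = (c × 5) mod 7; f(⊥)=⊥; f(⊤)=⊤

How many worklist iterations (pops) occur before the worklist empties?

7

Trace (7 dequeues):
  [1] u=0 | in ⊥ | out 0 | ==
  [2] u=1 | in 0 | out 4 | prev ⊥ | push {0}
  [3] u=2 | in ⊤ | out ⊤ | prev ⊥ | push {1}
  [4] u=0 | in ⊤ | out ⊤ | prev 0 | push {2}
  [5] u=1 | in ⊤ | out ⊤ | prev 4 | push {0}
  [6] u=2 | in ⊤ | out ⊤ | ==
  [7] u=0 | in ⊤ | out ⊤ | ==

Converged values:
  [0] ⊤
  [1] ⊤
  [2] ⊤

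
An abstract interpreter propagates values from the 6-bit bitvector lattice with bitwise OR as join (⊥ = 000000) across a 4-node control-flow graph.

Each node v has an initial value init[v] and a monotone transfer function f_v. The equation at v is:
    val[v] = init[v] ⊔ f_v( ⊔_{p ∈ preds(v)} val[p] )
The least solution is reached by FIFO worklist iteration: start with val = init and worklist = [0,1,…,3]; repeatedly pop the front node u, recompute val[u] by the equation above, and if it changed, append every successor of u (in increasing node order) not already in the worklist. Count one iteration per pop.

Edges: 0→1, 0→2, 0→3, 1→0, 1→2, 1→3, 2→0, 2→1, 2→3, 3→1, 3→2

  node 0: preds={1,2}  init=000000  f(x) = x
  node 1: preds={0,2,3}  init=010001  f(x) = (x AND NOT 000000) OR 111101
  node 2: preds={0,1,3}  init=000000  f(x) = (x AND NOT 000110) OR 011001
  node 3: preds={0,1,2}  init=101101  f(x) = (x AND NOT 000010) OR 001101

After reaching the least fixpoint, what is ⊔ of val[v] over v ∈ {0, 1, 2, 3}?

Worklist (8 pops):
  #1 pop 0: in=010001 → 010001 (was 000000); enqueue []
  #2 pop 1: in=111101 → 111101 (was 010001); enqueue [0]
  #3 pop 2: in=111101 → 111001 (was 000000); enqueue [1]
  #4 pop 3: in=111101 → 111101 (was 101101); enqueue [2]
  #5 pop 0: in=111101 → 111101 (was 010001); enqueue [3]
  #6 pop 1: in=111101 → 111101 (no change)
  #7 pop 2: in=111101 → 111001 (no change)
  #8 pop 3: in=111101 → 111101 (no change)

Fixpoint:
  val[0] = 111101
  val[1] = 111101
  val[2] = 111001
  val[3] = 111101

111101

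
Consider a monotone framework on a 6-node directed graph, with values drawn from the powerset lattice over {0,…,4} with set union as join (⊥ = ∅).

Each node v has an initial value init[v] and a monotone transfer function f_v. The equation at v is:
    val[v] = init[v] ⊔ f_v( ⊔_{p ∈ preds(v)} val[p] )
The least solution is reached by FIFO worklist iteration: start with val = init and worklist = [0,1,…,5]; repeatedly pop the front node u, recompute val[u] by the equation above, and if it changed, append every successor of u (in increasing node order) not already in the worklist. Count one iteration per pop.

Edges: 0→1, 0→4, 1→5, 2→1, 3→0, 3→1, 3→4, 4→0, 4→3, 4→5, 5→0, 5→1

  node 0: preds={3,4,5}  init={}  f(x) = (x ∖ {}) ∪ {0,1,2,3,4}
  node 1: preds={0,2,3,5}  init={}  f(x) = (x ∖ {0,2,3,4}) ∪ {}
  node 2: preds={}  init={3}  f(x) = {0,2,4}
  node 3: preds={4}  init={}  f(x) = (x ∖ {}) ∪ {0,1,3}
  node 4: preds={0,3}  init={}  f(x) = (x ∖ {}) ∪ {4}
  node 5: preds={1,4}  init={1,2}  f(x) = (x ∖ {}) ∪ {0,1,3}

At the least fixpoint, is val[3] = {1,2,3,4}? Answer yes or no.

Iteration log — 12 steps:
  step 1. node 0  ⊔preds={1,2}  new={0,1,2,3,4}  old={}  +wl: 
  step 2. node 1  ⊔preds={0,1,2,3,4}  new={1}  old={}  +wl: 
  step 3. node 2  ⊔preds={}  new={0,2,3,4}  old={3}  +wl: 1
  step 4. node 3  ⊔preds={}  new={0,1,3}  old={}  +wl: 0
  step 5. node 4  ⊔preds={0,1,2,3,4}  new={0,1,2,3,4}  old={}  +wl: 3
  step 6. node 5  ⊔preds={0,1,2,3,4}  new={0,1,2,3,4}  old={1,2}  +wl: 
  step 7. node 1  ⊔preds={0,1,2,3,4}  new={1}  stable
  step 8. node 0  ⊔preds={0,1,2,3,4}  new={0,1,2,3,4}  stable
  step 9. node 3  ⊔preds={0,1,2,3,4}  new={0,1,2,3,4}  old={0,1,3}  +wl: 0,1,4
  step 10. node 0  ⊔preds={0,1,2,3,4}  new={0,1,2,3,4}  stable
  step 11. node 1  ⊔preds={0,1,2,3,4}  new={1}  stable
  step 12. node 4  ⊔preds={0,1,2,3,4}  new={0,1,2,3,4}  stable

Least fixpoint reached:
  node 0: {0,1,2,3,4}
  node 1: {1}
  node 2: {0,2,3,4}
  node 3: {0,1,2,3,4}
  node 4: {0,1,2,3,4}
  node 5: {0,1,2,3,4}

no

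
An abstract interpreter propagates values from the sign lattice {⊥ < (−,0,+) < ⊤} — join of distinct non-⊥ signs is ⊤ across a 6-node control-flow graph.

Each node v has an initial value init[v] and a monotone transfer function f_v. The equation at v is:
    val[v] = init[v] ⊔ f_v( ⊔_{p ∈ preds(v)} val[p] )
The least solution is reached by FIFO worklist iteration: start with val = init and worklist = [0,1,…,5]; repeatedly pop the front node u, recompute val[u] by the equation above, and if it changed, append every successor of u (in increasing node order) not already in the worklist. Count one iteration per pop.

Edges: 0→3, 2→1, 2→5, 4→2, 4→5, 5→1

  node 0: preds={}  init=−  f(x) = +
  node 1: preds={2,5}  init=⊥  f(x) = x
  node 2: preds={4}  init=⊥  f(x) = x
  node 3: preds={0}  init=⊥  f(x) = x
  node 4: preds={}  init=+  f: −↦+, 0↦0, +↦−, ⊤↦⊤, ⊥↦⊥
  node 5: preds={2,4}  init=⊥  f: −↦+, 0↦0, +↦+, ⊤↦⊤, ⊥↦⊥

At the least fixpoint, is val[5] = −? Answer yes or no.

no

Iteration log — 7 steps:
  step 1. node 0  ⊔preds=⊥  new=⊤  old=−  +wl: 
  step 2. node 1  ⊔preds=⊥  new=⊥  stable
  step 3. node 2  ⊔preds=+  new=+  old=⊥  +wl: 1
  step 4. node 3  ⊔preds=⊤  new=⊤  old=⊥  +wl: 
  step 5. node 4  ⊔preds=⊥  new=+  stable
  step 6. node 5  ⊔preds=+  new=+  old=⊥  +wl: 
  step 7. node 1  ⊔preds=+  new=+  old=⊥  +wl: 

Least fixpoint reached:
  node 0: ⊤
  node 1: +
  node 2: +
  node 3: ⊤
  node 4: +
  node 5: +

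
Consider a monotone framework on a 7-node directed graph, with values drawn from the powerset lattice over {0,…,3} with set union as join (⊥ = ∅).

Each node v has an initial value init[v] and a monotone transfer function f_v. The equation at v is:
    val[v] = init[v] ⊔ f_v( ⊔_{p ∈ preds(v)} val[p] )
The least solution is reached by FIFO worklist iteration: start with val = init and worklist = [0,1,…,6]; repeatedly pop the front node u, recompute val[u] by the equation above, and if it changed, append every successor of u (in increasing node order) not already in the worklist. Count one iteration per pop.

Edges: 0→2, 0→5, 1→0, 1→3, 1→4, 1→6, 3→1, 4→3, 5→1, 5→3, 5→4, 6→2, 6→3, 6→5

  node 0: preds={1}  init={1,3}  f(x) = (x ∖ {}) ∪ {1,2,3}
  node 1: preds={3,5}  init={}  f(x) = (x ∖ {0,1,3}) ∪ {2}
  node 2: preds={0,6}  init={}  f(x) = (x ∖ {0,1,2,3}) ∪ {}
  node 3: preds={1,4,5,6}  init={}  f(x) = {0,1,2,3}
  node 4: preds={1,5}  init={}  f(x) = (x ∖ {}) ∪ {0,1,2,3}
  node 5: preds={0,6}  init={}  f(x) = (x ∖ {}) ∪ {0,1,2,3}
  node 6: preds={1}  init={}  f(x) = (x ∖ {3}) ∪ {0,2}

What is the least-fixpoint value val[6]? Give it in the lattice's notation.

{0,2}

Trace (13 dequeues):
  [1] u=0 | in {} | out {1,2,3} | prev {1,3} | push {}
  [2] u=1 | in {} | out {2} | prev {} | push {0}
  [3] u=2 | in {1,2,3} | out {} | ==
  [4] u=3 | in {2} | out {0,1,2,3} | prev {} | push {1}
  [5] u=4 | in {2} | out {0,1,2,3} | prev {} | push {3}
  [6] u=5 | in {1,2,3} | out {0,1,2,3} | prev {} | push {4}
  [7] u=6 | in {2} | out {0,2} | prev {} | push {2,5}
  [8] u=0 | in {2} | out {1,2,3} | ==
  [9] u=1 | in {0,1,2,3} | out {2} | ==
  [10] u=3 | in {0,1,2,3} | out {0,1,2,3} | ==
  [11] u=4 | in {0,1,2,3} | out {0,1,2,3} | ==
  [12] u=2 | in {0,1,2,3} | out {} | ==
  [13] u=5 | in {0,1,2,3} | out {0,1,2,3} | ==

Converged values:
  [0] {1,2,3}
  [1] {2}
  [2] {}
  [3] {0,1,2,3}
  [4] {0,1,2,3}
  [5] {0,1,2,3}
  [6] {0,2}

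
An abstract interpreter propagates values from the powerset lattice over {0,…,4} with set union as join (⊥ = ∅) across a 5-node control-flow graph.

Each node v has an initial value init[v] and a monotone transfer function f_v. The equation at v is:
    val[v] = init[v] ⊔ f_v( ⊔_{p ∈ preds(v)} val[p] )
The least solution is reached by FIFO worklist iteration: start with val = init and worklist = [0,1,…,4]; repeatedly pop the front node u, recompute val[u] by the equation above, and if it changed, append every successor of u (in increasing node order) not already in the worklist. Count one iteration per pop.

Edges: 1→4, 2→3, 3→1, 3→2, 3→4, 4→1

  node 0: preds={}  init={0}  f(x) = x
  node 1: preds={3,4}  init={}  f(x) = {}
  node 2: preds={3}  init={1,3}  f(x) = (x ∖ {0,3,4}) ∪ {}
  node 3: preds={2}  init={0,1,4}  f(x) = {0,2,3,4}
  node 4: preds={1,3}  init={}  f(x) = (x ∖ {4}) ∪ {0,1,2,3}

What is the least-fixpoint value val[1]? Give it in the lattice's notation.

Trace (8 dequeues):
  [1] u=0 | in {} | out {0} | ==
  [2] u=1 | in {0,1,4} | out {} | ==
  [3] u=2 | in {0,1,4} | out {1,3} | ==
  [4] u=3 | in {1,3} | out {0,1,2,3,4} | prev {0,1,4} | push {1,2}
  [5] u=4 | in {0,1,2,3,4} | out {0,1,2,3} | prev {} | push {}
  [6] u=1 | in {0,1,2,3,4} | out {} | ==
  [7] u=2 | in {0,1,2,3,4} | out {1,2,3} | prev {1,3} | push {3}
  [8] u=3 | in {1,2,3} | out {0,1,2,3,4} | ==

Converged values:
  [0] {0}
  [1] {}
  [2] {1,2,3}
  [3] {0,1,2,3,4}
  [4] {0,1,2,3}

{}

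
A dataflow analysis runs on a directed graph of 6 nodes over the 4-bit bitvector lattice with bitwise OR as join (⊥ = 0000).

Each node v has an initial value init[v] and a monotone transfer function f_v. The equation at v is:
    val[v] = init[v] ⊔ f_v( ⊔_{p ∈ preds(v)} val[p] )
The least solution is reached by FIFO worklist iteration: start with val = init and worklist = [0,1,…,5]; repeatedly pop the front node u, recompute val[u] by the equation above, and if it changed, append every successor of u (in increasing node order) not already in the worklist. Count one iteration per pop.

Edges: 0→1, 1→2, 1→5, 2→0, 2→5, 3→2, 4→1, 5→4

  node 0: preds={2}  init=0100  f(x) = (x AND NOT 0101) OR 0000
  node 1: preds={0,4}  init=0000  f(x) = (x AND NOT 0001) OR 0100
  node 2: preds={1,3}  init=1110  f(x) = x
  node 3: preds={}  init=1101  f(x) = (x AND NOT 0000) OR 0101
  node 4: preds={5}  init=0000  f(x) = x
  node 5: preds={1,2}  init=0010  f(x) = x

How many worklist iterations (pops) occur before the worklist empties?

Iteration log — 10 steps:
  step 1. node 0  ⊔preds=1110  new=1110  old=0100  +wl: 
  step 2. node 1  ⊔preds=1110  new=1110  old=0000  +wl: 
  step 3. node 2  ⊔preds=1111  new=1111  old=1110  +wl: 0
  step 4. node 3  ⊔preds=0000  new=1101  stable
  step 5. node 4  ⊔preds=0010  new=0010  old=0000  +wl: 1
  step 6. node 5  ⊔preds=1111  new=1111  old=0010  +wl: 4
  step 7. node 0  ⊔preds=1111  new=1110  stable
  step 8. node 1  ⊔preds=1110  new=1110  stable
  step 9. node 4  ⊔preds=1111  new=1111  old=0010  +wl: 1
  step 10. node 1  ⊔preds=1111  new=1110  stable

Least fixpoint reached:
  node 0: 1110
  node 1: 1110
  node 2: 1111
  node 3: 1101
  node 4: 1111
  node 5: 1111

10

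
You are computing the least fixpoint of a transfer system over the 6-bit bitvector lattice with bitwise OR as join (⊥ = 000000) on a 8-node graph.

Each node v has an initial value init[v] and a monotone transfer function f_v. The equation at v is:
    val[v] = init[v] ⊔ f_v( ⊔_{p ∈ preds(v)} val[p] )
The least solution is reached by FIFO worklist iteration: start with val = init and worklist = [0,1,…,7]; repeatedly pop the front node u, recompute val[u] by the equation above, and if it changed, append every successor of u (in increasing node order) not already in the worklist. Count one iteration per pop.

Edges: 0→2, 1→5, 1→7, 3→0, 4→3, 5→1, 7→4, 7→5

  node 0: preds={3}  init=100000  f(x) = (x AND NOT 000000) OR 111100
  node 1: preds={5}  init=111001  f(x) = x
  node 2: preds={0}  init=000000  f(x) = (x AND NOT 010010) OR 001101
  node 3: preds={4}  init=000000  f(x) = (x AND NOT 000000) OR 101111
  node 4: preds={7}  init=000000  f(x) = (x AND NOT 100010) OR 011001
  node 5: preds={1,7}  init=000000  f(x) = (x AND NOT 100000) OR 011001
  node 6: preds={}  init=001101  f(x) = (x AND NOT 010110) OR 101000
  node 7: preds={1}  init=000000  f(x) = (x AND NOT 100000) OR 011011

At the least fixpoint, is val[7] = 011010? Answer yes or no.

no

Worklist (18 pops):
  #1 pop 0: in=000000 → 111100 (was 100000); enqueue []
  #2 pop 1: in=000000 → 111001 (no change)
  #3 pop 2: in=111100 → 101101 (was 000000); enqueue []
  #4 pop 3: in=000000 → 101111 (was 000000); enqueue [0]
  #5 pop 4: in=000000 → 011001 (was 000000); enqueue [3]
  #6 pop 5: in=111001 → 011001 (was 000000); enqueue [1]
  #7 pop 6: in=000000 → 101101 (was 001101); enqueue []
  #8 pop 7: in=111001 → 011011 (was 000000); enqueue [4,5]
  #9 pop 0: in=101111 → 111111 (was 111100); enqueue [2]
  #10 pop 3: in=011001 → 111111 (was 101111); enqueue [0]
  #11 pop 1: in=011001 → 111001 (no change)
  #12 pop 4: in=011011 → 011001 (no change)
  #13 pop 5: in=111011 → 011011 (was 011001); enqueue [1]
  #14 pop 2: in=111111 → 101101 (no change)
  #15 pop 0: in=111111 → 111111 (no change)
  #16 pop 1: in=011011 → 111011 (was 111001); enqueue [5,7]
  #17 pop 5: in=111011 → 011011 (no change)
  #18 pop 7: in=111011 → 011011 (no change)

Fixpoint:
  val[0] = 111111
  val[1] = 111011
  val[2] = 101101
  val[3] = 111111
  val[4] = 011001
  val[5] = 011011
  val[6] = 101101
  val[7] = 011011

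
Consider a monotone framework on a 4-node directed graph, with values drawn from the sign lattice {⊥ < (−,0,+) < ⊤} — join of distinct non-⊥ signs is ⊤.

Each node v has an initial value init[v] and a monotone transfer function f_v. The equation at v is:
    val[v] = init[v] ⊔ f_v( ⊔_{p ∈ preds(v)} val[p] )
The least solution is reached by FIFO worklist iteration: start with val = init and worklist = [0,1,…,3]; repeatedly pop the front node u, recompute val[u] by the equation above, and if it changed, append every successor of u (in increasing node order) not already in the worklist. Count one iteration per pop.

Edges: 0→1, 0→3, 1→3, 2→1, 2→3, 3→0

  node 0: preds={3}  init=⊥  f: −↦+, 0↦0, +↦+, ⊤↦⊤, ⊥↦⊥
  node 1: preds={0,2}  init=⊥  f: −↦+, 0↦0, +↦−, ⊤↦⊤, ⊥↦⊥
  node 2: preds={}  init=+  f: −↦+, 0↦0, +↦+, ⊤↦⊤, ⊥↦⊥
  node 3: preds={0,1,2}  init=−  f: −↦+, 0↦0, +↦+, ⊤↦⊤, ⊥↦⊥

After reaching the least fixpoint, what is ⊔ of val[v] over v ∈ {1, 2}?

⊤

Trace (7 dequeues):
  [1] u=0 | in − | out + | prev ⊥ | push {}
  [2] u=1 | in + | out − | prev ⊥ | push {}
  [3] u=2 | in ⊥ | out + | ==
  [4] u=3 | in ⊤ | out ⊤ | prev − | push {0}
  [5] u=0 | in ⊤ | out ⊤ | prev + | push {1,3}
  [6] u=1 | in ⊤ | out ⊤ | prev − | push {}
  [7] u=3 | in ⊤ | out ⊤ | ==

Converged values:
  [0] ⊤
  [1] ⊤
  [2] +
  [3] ⊤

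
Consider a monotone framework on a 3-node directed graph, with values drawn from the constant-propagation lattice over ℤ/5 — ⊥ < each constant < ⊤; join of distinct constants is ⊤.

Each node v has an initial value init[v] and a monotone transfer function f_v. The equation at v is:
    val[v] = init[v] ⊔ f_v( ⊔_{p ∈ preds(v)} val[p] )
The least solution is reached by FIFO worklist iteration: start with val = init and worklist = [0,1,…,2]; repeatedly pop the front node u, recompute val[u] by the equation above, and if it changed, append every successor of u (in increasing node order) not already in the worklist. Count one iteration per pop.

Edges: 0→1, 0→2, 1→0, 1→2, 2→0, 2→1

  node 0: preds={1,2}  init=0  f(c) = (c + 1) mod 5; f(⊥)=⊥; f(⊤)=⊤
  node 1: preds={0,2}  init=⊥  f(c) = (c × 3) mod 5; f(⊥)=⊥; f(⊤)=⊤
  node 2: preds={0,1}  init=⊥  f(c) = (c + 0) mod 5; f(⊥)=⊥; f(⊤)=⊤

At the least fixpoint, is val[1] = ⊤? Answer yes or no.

Worklist (8 pops):
  #1 pop 0: in=⊥ → 0 (no change)
  #2 pop 1: in=0 → 0 (was ⊥); enqueue [0]
  #3 pop 2: in=0 → 0 (was ⊥); enqueue [1]
  #4 pop 0: in=0 → ⊤ (was 0); enqueue [2]
  #5 pop 1: in=⊤ → ⊤ (was 0); enqueue [0]
  #6 pop 2: in=⊤ → ⊤ (was 0); enqueue [1]
  #7 pop 0: in=⊤ → ⊤ (no change)
  #8 pop 1: in=⊤ → ⊤ (no change)

Fixpoint:
  val[0] = ⊤
  val[1] = ⊤
  val[2] = ⊤

yes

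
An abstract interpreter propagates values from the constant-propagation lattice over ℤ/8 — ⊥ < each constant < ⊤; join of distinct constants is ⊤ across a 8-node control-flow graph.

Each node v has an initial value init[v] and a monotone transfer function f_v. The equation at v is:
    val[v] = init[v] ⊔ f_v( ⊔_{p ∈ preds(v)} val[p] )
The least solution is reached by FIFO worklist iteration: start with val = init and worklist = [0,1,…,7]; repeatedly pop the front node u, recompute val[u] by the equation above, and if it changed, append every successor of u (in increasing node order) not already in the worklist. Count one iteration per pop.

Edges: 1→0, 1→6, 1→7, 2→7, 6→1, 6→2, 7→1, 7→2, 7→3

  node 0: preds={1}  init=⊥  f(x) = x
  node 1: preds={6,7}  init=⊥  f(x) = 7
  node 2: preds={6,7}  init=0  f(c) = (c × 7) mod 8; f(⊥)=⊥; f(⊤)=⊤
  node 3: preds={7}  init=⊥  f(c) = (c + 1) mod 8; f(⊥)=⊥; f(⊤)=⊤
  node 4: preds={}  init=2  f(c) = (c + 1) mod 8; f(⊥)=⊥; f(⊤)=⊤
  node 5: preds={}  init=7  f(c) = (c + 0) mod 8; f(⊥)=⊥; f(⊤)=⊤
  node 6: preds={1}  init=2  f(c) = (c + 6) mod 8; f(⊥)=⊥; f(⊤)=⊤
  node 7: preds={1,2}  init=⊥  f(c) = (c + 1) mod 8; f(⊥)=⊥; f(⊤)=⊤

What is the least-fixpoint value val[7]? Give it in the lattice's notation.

Iteration log — 12 steps:
  step 1. node 0  ⊔preds=⊥  new=⊥  stable
  step 2. node 1  ⊔preds=2  new=7  old=⊥  +wl: 0
  step 3. node 2  ⊔preds=2  new=⊤  old=0  +wl: 
  step 4. node 3  ⊔preds=⊥  new=⊥  stable
  step 5. node 4  ⊔preds=⊥  new=2  stable
  step 6. node 5  ⊔preds=⊥  new=7  stable
  step 7. node 6  ⊔preds=7  new=⊤  old=2  +wl: 1,2
  step 8. node 7  ⊔preds=⊤  new=⊤  old=⊥  +wl: 3
  step 9. node 0  ⊔preds=7  new=7  old=⊥  +wl: 
  step 10. node 1  ⊔preds=⊤  new=7  stable
  step 11. node 2  ⊔preds=⊤  new=⊤  stable
  step 12. node 3  ⊔preds=⊤  new=⊤  old=⊥  +wl: 

Least fixpoint reached:
  node 0: 7
  node 1: 7
  node 2: ⊤
  node 3: ⊤
  node 4: 2
  node 5: 7
  node 6: ⊤
  node 7: ⊤

⊤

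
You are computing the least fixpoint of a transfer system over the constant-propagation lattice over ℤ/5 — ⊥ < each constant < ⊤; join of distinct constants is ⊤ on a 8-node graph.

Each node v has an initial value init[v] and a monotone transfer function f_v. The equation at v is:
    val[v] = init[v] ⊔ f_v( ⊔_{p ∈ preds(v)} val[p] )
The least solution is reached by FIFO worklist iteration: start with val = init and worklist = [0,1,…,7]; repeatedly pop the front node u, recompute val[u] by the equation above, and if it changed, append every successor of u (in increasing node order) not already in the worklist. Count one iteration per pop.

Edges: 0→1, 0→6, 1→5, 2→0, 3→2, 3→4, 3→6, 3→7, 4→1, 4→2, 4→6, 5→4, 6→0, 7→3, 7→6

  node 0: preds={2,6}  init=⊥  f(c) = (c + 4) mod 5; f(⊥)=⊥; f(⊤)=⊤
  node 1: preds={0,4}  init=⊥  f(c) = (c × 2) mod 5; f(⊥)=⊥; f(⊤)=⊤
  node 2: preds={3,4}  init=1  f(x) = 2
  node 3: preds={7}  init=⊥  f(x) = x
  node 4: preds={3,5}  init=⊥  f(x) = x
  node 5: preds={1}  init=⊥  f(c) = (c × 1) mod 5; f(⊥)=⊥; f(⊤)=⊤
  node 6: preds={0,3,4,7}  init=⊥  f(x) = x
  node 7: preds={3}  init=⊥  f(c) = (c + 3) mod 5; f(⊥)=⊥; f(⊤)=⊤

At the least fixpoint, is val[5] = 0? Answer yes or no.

Trace (19 dequeues):
  [1] u=0 | in 1 | out 0 | prev ⊥ | push {}
  [2] u=1 | in 0 | out 0 | prev ⊥ | push {}
  [3] u=2 | in ⊥ | out ⊤ | prev 1 | push {0}
  [4] u=3 | in ⊥ | out ⊥ | ==
  [5] u=4 | in ⊥ | out ⊥ | ==
  [6] u=5 | in 0 | out 0 | prev ⊥ | push {4}
  [7] u=6 | in 0 | out 0 | prev ⊥ | push {}
  [8] u=7 | in ⊥ | out ⊥ | ==
  [9] u=0 | in ⊤ | out ⊤ | prev 0 | push {1,6}
  [10] u=4 | in 0 | out 0 | prev ⊥ | push {2}
  [11] u=1 | in ⊤ | out ⊤ | prev 0 | push {5}
  [12] u=6 | in ⊤ | out ⊤ | prev 0 | push {0}
  [13] u=2 | in 0 | out ⊤ | ==
  [14] u=5 | in ⊤ | out ⊤ | prev 0 | push {4}
  [15] u=0 | in ⊤ | out ⊤ | ==
  [16] u=4 | in ⊤ | out ⊤ | prev 0 | push {1,2,6}
  [17] u=1 | in ⊤ | out ⊤ | ==
  [18] u=2 | in ⊤ | out ⊤ | ==
  [19] u=6 | in ⊤ | out ⊤ | ==

Converged values:
  [0] ⊤
  [1] ⊤
  [2] ⊤
  [3] ⊥
  [4] ⊤
  [5] ⊤
  [6] ⊤
  [7] ⊥

no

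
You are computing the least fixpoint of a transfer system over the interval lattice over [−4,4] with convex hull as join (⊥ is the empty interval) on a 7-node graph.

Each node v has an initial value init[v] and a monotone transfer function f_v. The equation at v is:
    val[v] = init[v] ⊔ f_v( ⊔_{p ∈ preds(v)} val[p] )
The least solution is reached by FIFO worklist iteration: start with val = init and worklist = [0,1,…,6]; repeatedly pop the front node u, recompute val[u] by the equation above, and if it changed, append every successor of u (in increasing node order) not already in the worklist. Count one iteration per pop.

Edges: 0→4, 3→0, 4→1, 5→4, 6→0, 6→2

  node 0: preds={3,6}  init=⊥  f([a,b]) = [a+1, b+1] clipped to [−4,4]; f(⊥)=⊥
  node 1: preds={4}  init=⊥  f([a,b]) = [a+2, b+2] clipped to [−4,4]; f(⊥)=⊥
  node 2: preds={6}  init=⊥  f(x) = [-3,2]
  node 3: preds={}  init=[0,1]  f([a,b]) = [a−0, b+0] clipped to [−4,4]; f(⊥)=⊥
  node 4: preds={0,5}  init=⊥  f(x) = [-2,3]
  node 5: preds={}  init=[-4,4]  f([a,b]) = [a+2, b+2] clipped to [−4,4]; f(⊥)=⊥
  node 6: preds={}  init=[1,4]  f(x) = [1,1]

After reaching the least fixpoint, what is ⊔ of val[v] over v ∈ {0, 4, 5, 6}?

Iteration log — 8 steps:
  step 1. node 0  ⊔preds=[0,4]  new=[1,4]  old=⊥  +wl: 
  step 2. node 1  ⊔preds=⊥  new=⊥  stable
  step 3. node 2  ⊔preds=[1,4]  new=[-3,2]  old=⊥  +wl: 
  step 4. node 3  ⊔preds=⊥  new=[0,1]  stable
  step 5. node 4  ⊔preds=[-4,4]  new=[-2,3]  old=⊥  +wl: 1
  step 6. node 5  ⊔preds=⊥  new=[-4,4]  stable
  step 7. node 6  ⊔preds=⊥  new=[1,4]  stable
  step 8. node 1  ⊔preds=[-2,3]  new=[0,4]  old=⊥  +wl: 

Least fixpoint reached:
  node 0: [1,4]
  node 1: [0,4]
  node 2: [-3,2]
  node 3: [0,1]
  node 4: [-2,3]
  node 5: [-4,4]
  node 6: [1,4]

[-4,4]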